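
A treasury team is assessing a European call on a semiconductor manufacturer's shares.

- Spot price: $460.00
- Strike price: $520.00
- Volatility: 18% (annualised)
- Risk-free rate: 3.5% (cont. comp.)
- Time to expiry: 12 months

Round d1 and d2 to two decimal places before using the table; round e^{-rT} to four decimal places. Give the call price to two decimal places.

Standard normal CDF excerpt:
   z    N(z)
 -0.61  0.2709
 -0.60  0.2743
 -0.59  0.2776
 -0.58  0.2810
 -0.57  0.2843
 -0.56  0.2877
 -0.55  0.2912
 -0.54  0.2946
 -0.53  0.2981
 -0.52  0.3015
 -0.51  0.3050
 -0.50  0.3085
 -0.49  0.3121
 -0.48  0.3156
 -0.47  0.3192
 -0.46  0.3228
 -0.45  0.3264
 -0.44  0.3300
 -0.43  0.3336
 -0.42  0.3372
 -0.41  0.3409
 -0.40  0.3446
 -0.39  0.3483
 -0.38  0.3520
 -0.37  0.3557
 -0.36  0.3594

σ√T = 0.18 × 1.0000 = 0.1800
d₁ = [ln(460/520) + (0.035 + ½·0.18²)·1] / (σ√T) = (-0.1226 + 0.0512) / 0.1800 = -0.3967 which rounds to -0.40
d₂ = -0.3967 − 0.1800 = -0.5767 which rounds to -0.58
exp(−rT) = exp(−0.035·1) = 0.9656
N(d₁) = N(-0.40) = 0.3446;  N(d₂) = N(-0.58) = 0.2810
C = 460·0.3446 − 520·0.9656·0.2810 = 158.5160 − 141.0935 = 17.4225

$17.42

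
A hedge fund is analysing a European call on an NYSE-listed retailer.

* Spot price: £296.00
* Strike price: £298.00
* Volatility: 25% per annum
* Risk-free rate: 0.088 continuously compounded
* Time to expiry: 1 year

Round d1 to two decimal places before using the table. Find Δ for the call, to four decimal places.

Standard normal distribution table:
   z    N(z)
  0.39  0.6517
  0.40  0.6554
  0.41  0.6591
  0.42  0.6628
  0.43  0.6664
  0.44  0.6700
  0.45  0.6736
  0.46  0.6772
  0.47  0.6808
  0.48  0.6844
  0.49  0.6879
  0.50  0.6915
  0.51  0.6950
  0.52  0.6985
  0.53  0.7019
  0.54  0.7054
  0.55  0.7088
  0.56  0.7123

σ√T = 0.25 × 1.0000 = 0.2500
d₁ = [ln(296/298) + (0.088 + 0.25²/2)·1] / 0.2500 = [-0.0067 + 0.1192] / 0.2500 = 0.4501 ⇒ 0.45
N(d₁) = N(0.45) = 0.6736
Δ_call = N(d₁) = 0.6736

0.6736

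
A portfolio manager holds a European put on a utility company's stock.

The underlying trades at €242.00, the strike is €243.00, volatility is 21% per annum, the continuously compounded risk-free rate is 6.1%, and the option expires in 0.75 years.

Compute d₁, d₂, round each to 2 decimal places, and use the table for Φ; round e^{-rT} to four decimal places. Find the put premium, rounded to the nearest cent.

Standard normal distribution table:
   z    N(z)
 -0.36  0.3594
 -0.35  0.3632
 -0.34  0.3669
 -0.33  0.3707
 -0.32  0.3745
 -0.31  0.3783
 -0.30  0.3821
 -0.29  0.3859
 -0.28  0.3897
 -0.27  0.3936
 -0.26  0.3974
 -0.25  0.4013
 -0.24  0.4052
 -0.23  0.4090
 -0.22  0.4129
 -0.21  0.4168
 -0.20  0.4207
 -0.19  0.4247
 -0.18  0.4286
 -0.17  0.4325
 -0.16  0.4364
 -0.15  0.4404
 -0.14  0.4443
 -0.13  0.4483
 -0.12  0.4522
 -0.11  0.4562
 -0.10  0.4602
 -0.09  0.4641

σ√T = 0.21·√0.75 = 0.1819
d₁ = [ln(242/243) + (0.061 + 0.21²/2)·0.75] / 0.1819 = [-0.0041 + 0.0623] / 0.1819 = 0.3198 ⇒ 0.32
d₂ = d₁ − σ√T = 0.3198 − 0.1819 = 0.1380 ⇒ 0.14
exp(−rT) = exp(−0.061·0.75) = 0.9553
N(−d₂) = N(-0.14) = 0.4443;  N(−d₁) = N(-0.32) = 0.3745
P = 243·0.9553·0.4443 − 242·0.3745 = 103.1389 − 90.6290 = 12.5099

€12.51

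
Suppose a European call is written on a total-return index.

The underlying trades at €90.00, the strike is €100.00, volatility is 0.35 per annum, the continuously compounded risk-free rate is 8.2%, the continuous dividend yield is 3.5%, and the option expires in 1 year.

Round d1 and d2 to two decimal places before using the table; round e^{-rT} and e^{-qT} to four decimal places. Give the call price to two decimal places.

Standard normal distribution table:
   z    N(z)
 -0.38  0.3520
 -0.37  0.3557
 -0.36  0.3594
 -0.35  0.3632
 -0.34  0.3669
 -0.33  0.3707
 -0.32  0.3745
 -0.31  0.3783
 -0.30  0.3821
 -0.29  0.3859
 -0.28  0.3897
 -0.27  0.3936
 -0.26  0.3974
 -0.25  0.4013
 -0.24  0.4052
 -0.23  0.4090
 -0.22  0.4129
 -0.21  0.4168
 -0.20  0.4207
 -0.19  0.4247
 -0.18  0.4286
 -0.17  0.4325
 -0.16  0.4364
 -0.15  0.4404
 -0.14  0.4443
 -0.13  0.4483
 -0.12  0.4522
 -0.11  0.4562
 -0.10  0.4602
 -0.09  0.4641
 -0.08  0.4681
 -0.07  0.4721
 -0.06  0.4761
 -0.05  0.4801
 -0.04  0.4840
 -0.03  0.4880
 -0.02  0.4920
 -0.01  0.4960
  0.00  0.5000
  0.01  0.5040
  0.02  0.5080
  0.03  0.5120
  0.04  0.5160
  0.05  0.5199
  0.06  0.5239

€10.00

σ√T = 0.35·√1 = 0.3500
d₁ = [ln(90/100) + (0.082 − 0.035 + 0.35²/2)·1] / 0.3500 = [-0.1054 + 0.1082] / 0.3500 = 0.0083 which rounds to 0.01
d₂ = d₁ − σ√T = 0.0083 − 0.3500 = -0.3417 which rounds to -0.34
e^(−qT) = e^(−0.035·1) = 0.9656;  e^(−rT) = e^(−0.082·1) = 0.9213
C = 90·0.9656·N(0.01) − 100·0.9213·N(-0.34) = 90·0.9656·0.5040 − 100·0.9213·0.3669 = 43.7996 − 33.8025 = 9.9971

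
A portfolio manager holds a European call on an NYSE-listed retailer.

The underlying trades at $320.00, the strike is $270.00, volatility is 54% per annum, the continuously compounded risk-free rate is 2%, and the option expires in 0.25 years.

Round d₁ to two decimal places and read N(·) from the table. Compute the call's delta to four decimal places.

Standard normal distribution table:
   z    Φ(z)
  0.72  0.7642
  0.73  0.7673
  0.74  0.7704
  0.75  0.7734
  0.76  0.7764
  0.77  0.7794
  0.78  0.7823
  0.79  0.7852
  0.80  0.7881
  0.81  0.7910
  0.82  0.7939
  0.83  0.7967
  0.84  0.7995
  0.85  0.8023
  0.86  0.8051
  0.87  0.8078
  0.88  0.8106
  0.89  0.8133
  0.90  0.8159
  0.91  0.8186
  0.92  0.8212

0.7823

σ√T = 0.54 × 0.5000 = 0.2700
d₁ = [ln(320/270) + (0.02 + ½·0.54²)·0.25] / (σ√T) = (0.1699 + 0.0415) / 0.2700 = 0.7828 ≈ 0.78
N(d₁) = N(0.78) = 0.7823
Δ_call = N(d₁) = 0.7823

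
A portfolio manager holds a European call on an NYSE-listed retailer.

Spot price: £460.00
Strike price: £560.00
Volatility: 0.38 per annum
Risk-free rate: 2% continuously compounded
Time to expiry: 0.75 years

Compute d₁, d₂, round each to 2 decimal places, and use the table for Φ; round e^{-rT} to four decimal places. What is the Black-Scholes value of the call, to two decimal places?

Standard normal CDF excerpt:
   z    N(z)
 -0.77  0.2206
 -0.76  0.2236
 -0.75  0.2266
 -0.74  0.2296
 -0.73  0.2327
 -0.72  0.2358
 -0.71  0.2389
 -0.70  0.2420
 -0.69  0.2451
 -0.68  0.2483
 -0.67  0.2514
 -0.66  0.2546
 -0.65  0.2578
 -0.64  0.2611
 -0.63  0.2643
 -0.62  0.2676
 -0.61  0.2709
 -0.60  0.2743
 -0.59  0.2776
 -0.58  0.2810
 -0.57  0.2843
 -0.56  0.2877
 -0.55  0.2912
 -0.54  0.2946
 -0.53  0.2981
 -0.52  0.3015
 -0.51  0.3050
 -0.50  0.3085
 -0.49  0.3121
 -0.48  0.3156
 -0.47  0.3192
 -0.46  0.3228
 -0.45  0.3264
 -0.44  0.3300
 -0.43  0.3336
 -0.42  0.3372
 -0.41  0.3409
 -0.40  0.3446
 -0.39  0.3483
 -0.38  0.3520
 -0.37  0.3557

σ√T = 0.38 × 0.8660 = 0.3291
d₁ = [ln(460/560) + (0.02 + 0.38²/2)·0.75] / 0.3291 = [-0.1967 + 0.0692] / 0.3291 = -0.3876 ≈ -0.39
d₂ = d₁ − σ√T = -0.3876 − 0.3291 = -0.7167 ≈ -0.72
e^(−rT) = e^(−0.02·0.75) = 0.9851
N(d₁) = N(-0.39) = 0.3483;  N(d₂) = N(-0.72) = 0.2358
C = 460·0.3483 − 560·0.9851·0.2358 = 160.2180 − 130.0805 = 30.1375

£30.14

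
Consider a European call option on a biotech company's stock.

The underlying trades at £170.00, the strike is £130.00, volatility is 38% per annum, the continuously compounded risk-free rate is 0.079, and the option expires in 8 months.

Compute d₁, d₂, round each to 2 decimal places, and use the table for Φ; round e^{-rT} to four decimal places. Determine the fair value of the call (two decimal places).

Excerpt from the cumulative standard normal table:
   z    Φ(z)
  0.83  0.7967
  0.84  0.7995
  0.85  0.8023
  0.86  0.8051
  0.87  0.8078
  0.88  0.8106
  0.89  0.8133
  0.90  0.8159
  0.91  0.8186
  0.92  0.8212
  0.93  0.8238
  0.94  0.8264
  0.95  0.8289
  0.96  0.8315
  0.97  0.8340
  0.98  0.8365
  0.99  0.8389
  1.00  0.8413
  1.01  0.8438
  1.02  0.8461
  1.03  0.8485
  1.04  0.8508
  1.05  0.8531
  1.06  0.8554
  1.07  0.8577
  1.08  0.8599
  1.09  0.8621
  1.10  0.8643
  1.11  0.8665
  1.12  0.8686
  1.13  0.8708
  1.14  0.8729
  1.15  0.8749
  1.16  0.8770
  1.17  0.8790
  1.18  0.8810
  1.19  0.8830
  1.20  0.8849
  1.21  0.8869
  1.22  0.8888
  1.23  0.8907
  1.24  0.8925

£50.14

T = 0.6667;  σ√T = 0.3103
ln(S/K) + (r + σ²/2)T = ln(170/130) + (0.079 + 0.38²/2)·0.6667 = 0.2683 + 0.1008 = 0.3691
d₁ = 0.3691 / 0.3103 = 1.1895 → 1.19
d₂ = d₁ − σ√T = 1.1895 − 0.3103 = 0.8792 → 0.88
e^(−rT) = e^(−0.079·0.6667) = 0.9487
N(d₁) = N(1.19) = 0.8830;  N(d₂) = N(0.88) = 0.8106
C = 170·0.8830 − 130·0.9487·0.8106 = 150.1100 − 99.9721 = 50.1379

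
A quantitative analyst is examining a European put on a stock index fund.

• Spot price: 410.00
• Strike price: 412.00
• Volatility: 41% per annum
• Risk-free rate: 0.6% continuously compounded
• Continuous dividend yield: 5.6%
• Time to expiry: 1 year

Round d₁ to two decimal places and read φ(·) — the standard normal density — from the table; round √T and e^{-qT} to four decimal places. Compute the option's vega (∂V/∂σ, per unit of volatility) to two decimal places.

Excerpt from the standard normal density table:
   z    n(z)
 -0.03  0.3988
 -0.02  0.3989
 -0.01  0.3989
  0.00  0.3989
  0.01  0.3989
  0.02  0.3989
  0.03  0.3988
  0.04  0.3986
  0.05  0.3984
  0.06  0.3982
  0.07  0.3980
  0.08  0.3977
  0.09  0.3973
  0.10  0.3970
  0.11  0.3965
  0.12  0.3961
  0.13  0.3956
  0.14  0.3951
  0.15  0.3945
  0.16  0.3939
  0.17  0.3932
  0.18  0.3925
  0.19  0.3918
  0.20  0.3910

154.29

T = 1;  σ√T = 0.4100
d₁ = [ln(410/412) + (0.006 − 0.056 + 0.41²/2)·1] / 0.4100 = [-0.0049 + 0.0340] / 0.4100 = 0.0712 → 0.07
√T = √1 = 1.0000
φ(d₁) = φ(0.07) = 0.3980
e^(−qT) = e^(−0.056·1) = 0.9455
vega = S·e^(−qT)·φ(d₁)·√T = 410·0.9455·0.3980·1.0000 = 154.2867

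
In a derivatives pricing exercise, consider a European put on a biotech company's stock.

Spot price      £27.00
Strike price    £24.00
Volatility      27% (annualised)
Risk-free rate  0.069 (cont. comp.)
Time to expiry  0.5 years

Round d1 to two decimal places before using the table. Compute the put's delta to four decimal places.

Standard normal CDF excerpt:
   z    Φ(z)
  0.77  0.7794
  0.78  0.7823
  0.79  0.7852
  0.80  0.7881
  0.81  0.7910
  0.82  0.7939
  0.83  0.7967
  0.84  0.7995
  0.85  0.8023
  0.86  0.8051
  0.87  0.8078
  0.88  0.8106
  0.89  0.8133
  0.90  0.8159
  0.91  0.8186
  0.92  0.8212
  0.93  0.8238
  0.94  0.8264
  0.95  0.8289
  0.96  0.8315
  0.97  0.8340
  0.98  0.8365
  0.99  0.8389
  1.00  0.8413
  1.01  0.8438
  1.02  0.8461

-0.1867

σ√T = 0.27 × 0.7071 = 0.1909
d₁ = [ln(27/24) + (0.069 + ½·0.27²)·0.5] / (σ√T) = (0.1178 + 0.0527) / 0.1909 = 0.8931 which rounds to 0.89
N(d₁) = N(0.89) = 0.8133
Δ_put = N(d₁) − 1 = 0.8133 − 1 = -0.1867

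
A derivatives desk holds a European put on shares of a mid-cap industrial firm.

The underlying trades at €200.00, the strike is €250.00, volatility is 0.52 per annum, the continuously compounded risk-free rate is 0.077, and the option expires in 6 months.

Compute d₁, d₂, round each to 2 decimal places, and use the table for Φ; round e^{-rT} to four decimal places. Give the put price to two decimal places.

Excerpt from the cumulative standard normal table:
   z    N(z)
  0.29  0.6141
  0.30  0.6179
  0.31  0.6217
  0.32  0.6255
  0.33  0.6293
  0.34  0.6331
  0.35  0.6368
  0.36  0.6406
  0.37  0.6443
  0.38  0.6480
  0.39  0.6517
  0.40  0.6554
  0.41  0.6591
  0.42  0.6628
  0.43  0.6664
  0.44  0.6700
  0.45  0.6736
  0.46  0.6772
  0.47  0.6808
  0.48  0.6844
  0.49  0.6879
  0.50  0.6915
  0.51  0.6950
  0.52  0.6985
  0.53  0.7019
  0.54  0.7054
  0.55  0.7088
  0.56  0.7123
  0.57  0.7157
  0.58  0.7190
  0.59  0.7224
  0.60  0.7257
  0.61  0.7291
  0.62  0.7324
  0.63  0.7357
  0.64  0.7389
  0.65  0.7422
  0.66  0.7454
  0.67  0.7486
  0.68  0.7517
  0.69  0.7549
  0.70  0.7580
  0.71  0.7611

σ√T = 0.52 × 0.7071 = 0.3677
d₁ = [ln(200/250) + (0.077 + 0.52²/2)·0.5] / 0.3677 = [-0.2231 + 0.1061] / 0.3677 = -0.3183 → -0.32
d₂ = d₁ − σ√T = -0.3183 − 0.3677 = -0.6860 → -0.69
exp(−rT) = exp(−0.077·0.5) = 0.9622
N(−d₂) = N(0.69) = 0.7549;  N(−d₁) = N(0.32) = 0.6255
P = 250·0.9622·0.7549 − 200·0.6255 = 181.5912 − 125.1000 = 56.4912

€56.49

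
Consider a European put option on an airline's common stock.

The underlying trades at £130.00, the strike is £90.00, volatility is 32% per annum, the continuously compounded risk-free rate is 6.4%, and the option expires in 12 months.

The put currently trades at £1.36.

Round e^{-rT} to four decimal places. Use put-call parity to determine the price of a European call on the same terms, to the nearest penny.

£46.94

exp(−rT) = exp(−0.064·1) = 0.9380
Put-call parity: C − P = S − K·e^(−rT) = 130 − 90·0.9380 = 130 − 84.4200 = 45.5800
C = P + (C − P) = 1.36 + (45.5800) = 46.9400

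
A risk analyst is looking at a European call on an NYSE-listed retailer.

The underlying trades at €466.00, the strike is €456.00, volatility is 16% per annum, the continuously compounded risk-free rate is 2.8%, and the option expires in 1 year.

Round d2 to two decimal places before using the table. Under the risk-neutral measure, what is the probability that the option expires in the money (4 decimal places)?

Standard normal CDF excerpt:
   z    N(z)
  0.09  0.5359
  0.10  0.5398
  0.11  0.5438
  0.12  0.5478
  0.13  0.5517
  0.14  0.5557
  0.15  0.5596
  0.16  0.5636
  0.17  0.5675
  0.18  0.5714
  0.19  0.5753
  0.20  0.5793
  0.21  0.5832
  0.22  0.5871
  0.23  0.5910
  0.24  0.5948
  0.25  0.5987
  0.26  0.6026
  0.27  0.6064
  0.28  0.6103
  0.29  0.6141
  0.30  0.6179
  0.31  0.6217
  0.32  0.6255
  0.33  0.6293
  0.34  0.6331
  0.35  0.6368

0.5910

σ√T = 0.16·√1 = 0.1600
d₁ = [ln(466/456) + (0.028 + ½·0.16²)·1] / (σ√T) = (0.0217 + 0.0408) / 0.1600 = 0.3906 ⇒ 0.39
d₂ = 0.3906 − 0.1600 = 0.2306 ⇒ 0.23
Risk-neutral Pr[S_T > K] = N(d₂) = N(0.23) = 0.5910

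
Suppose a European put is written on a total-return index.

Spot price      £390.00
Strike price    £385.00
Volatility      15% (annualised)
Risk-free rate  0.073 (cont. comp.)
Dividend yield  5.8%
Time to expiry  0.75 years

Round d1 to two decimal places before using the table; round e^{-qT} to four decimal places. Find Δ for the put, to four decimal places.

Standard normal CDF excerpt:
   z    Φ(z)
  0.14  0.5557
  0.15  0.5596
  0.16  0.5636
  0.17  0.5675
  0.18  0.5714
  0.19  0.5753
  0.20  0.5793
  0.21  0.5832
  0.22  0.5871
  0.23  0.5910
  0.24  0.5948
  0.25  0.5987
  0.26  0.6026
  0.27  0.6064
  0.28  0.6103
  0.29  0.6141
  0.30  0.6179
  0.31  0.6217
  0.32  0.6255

-0.3842

σ√T = 0.15·√0.75 = 0.1299
d₁ = [ln(390/385) + (0.073 − 0.058 + 0.15²/2)·0.75] / 0.1299 = [0.0129 + 0.0197] / 0.1299 = 0.2509 → 0.25
N(d₁) = N(0.25) = 0.5987
Δ_put = exp(−qT)·(N(d₁) − 1) = 0.9574·(0.5987 − 1) = -0.3842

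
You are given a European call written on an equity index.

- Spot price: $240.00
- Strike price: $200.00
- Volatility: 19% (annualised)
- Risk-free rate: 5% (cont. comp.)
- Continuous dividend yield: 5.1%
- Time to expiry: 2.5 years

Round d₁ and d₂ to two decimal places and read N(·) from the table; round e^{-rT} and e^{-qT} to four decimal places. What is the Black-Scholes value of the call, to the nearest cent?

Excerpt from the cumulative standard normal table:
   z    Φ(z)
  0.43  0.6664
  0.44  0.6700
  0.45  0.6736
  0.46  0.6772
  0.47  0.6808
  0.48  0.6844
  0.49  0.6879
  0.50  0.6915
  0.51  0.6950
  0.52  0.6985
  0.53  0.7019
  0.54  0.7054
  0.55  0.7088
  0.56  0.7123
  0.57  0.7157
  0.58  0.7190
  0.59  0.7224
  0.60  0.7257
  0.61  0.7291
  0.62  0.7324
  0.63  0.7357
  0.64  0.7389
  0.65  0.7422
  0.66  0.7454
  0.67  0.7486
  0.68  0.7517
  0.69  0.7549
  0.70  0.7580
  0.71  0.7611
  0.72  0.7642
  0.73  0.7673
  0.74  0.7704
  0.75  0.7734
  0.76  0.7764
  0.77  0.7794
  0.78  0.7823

T = 2.5;  σ√T = 0.3004
d₁ = [ln(240/200) + (0.05 − 0.051 + 0.19²/2)·2.5] / 0.3004 = [0.1823 + 0.0426] / 0.3004 = 0.7488 ⇒ 0.75
d₂ = d₁ − σ√T = 0.7488 − 0.3004 = 0.4484 ⇒ 0.45
e^(−qT) = e^(−0.051·2.5) = 0.8803;  e^(−rT) = e^(−0.05·2.5) = 0.8825
C = 240·0.8803·N(0.75) − 200·0.8825·N(0.45) = 240·0.8803·0.7734 − 200·0.8825·0.6736 = 163.3978 − 118.8904 = 44.5074

$44.51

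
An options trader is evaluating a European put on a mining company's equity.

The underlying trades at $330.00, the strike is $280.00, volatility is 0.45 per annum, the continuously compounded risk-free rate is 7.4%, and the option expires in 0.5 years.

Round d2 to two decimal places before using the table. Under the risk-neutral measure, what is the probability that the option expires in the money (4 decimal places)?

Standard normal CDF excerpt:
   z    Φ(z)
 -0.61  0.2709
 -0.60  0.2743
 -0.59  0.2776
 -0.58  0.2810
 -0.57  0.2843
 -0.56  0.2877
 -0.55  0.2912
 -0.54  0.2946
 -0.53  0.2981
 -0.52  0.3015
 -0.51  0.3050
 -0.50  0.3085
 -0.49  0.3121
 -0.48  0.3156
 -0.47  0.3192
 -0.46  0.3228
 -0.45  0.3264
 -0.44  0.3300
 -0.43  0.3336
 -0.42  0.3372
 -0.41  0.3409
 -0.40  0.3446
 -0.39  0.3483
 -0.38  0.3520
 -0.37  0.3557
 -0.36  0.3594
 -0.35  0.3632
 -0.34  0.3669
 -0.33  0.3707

0.3192

σ√T = 0.45·√0.5 = 0.3182
d₁ = [ln(330/280) + (0.074 + ½·0.45²)·0.5] / (σ√T) = (0.1643 + 0.0876) / 0.3182 = 0.7917 ⇒ 0.79
d₂ = 0.7917 − 0.3182 = 0.4735 ⇒ 0.47
Risk-neutral Pr[S_T < K] = N(−d₂) = N(-0.47) = 0.3192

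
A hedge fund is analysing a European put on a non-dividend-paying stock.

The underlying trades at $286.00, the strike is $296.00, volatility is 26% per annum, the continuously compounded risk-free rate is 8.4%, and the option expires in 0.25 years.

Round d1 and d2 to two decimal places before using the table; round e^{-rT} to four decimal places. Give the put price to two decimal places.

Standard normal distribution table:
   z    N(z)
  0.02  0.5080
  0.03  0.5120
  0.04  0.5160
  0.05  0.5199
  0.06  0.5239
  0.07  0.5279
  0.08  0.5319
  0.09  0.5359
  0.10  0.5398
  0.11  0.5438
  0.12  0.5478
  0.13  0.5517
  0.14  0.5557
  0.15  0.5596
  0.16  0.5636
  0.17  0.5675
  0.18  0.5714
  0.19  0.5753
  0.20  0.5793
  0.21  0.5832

σ√T = 0.26 × 0.5000 = 0.1300
d₁ = [ln(286/296) + (0.084 + 0.26²/2)·0.25] / 0.1300 = [-0.0344 + 0.0295] / 0.1300 = -0.0378 which rounds to -0.04
d₂ = d₁ − σ√T = -0.0378 − 0.1300 = -0.1678 which rounds to -0.17
e^(−rT) = e^(−0.084·0.25) = 0.9792
N(−d₂) = N(0.17) = 0.5675;  N(−d₁) = N(0.04) = 0.5160
P = 296·0.9792·0.5675 − 286·0.5160 = 164.4860 − 147.5760 = 16.9100

$16.91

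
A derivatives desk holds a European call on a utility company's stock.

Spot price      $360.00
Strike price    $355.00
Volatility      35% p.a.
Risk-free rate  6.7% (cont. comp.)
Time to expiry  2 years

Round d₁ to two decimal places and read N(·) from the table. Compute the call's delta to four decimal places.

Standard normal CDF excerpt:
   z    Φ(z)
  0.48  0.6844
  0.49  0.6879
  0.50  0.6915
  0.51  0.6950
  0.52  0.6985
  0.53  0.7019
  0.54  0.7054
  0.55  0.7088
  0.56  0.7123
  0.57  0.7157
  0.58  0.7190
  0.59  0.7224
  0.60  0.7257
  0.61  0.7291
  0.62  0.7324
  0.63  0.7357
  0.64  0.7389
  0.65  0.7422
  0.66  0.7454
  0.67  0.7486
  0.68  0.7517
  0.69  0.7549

0.7088

T = 2;  σ√T = 0.4950
d₁ = [ln(360/355) + (0.067 + ½·0.35²)·2] / (σ√T) = (0.0140 + 0.2565) / 0.4950 = 0.5465 ≈ 0.55
N(d₁) = N(0.55) = 0.7088
Δ_call = N(d₁) = 0.7088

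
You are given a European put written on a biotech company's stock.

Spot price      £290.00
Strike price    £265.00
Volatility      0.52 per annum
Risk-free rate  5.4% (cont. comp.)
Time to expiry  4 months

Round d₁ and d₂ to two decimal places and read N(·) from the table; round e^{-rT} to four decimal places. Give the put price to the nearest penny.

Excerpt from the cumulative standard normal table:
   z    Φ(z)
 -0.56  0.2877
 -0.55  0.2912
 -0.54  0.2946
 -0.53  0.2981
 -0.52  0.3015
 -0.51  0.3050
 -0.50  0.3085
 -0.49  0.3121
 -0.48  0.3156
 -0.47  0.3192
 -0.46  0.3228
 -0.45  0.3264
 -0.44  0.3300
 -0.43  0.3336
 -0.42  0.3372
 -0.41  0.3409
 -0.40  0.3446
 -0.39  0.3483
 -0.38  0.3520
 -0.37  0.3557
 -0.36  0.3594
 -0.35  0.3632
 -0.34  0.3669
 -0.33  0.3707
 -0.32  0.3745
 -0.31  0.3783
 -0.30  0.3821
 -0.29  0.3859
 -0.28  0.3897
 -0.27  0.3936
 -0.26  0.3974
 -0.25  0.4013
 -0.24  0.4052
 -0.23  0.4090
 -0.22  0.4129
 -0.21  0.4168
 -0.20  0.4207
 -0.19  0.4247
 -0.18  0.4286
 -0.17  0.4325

σ√T = 0.52·√0.3333 = 0.3002
d₁ = [ln(290/265) + (0.054 + ½·0.52²)·0.3333] / (σ√T) = (0.0902 + 0.0631) / 0.3002 = 0.5103 ⇒ 0.51
d₂ = 0.5103 − 0.3002 = 0.2101 ⇒ 0.21
e^(−rT) = e^(−0.054·0.3333) = 0.9822
N(−d₂) = N(-0.21) = 0.4168;  N(−d₁) = N(-0.51) = 0.3050
P = 265·0.9822·0.4168 − 290·0.3050 = 108.4860 − 88.4500 = 20.0360

£20.04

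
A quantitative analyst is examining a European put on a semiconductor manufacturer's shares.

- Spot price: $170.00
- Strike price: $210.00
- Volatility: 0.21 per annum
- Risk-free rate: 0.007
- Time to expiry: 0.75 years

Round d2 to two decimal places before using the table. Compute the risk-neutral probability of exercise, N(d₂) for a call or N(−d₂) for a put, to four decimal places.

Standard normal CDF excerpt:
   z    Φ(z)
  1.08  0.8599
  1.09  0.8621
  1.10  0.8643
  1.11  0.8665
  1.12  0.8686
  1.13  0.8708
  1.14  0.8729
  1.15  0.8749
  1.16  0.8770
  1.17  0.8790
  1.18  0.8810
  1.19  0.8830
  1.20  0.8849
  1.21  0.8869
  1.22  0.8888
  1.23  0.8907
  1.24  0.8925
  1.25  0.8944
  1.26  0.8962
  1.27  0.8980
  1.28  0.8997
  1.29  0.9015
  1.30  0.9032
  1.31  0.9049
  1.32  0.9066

T = 0.75;  σ√T = 0.1819
d₁ = [ln(170/210) + (0.007 + ½·0.21²)·0.75] / (σ√T) = (-0.2113 + 0.0218) / 0.1819 = -1.0421 which rounds to -1.04
d₂ = -1.0421 − 0.1819 = -1.2240 which rounds to -1.22
Pr(exercise) under Q = N(−d₂) = N(1.22) = 0.8888

0.8888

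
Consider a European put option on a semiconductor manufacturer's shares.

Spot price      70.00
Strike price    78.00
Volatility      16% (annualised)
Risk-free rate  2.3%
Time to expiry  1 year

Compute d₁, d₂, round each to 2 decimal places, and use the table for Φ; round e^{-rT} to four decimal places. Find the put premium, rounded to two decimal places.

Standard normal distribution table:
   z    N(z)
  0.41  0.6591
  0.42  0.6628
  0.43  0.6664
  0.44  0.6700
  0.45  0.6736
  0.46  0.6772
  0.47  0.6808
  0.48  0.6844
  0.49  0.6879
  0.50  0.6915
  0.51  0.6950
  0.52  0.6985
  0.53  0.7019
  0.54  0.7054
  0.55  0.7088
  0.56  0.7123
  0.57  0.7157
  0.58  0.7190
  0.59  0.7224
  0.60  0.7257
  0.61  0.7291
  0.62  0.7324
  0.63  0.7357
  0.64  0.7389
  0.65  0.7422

8.43

T = 1;  σ√T = 0.1600
ln(S/K) + (r + σ²/2)T = ln(70/78) + (0.023 + 0.16²/2)·1 = -0.1082 + 0.0358 = -0.0724
d₁ = -0.0724 / 0.1600 = -0.4526 which rounds to -0.45
d₂ = d₁ − σ√T = -0.4526 − 0.1600 = -0.6126 which rounds to -0.61
exp(−rT) = exp(−0.023·1) = 0.9773
N(−d₂) = N(0.61) = 0.7291;  N(−d₁) = N(0.45) = 0.6736
P = 78·0.9773·0.7291 − 70·0.6736 = 55.5789 − 47.1520 = 8.4269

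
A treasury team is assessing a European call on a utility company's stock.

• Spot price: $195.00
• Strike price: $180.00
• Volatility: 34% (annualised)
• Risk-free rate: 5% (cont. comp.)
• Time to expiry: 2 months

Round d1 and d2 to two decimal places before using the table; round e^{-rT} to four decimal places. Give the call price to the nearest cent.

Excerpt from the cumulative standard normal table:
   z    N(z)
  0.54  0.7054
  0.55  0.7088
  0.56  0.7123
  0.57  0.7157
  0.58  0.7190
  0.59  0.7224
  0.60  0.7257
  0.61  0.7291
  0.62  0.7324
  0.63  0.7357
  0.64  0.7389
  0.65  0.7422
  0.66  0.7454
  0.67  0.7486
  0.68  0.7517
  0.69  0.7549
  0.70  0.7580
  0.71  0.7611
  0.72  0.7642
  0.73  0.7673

$20.66

σ√T = 0.34·√0.1667 = 0.1388
ln(S/K) + (r + σ²/2)T = ln(195/180) + (0.05 + 0.34²/2)·0.1667 = 0.0800 + 0.0180 = 0.0980
d₁ = 0.0980 / 0.1388 = 0.7061 ≈ 0.71
d₂ = d₁ − σ√T = 0.7061 − 0.1388 = 0.5673 ≈ 0.57
exp(−rT) = exp(−0.05·0.1667) = 0.9917
N(d₁) = N(0.71) = 0.7611;  N(d₂) = N(0.57) = 0.7157
C = 195·0.7611 − 180·0.9917·0.7157 = 148.4145 − 127.7567 = 20.6578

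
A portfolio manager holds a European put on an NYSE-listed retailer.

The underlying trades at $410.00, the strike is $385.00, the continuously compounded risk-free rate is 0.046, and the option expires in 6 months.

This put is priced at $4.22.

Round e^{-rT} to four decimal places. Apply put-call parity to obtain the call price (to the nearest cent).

e^(−rT) = e^(−0.046·0.5) = 0.9773
Put-call parity: C − P = S − K·e^(−rT) = 410 − 385·0.9773 = 410 − 376.2605 = 33.7395
C = P + (C − P) = 4.22 + (33.7395) = 37.9595

$37.96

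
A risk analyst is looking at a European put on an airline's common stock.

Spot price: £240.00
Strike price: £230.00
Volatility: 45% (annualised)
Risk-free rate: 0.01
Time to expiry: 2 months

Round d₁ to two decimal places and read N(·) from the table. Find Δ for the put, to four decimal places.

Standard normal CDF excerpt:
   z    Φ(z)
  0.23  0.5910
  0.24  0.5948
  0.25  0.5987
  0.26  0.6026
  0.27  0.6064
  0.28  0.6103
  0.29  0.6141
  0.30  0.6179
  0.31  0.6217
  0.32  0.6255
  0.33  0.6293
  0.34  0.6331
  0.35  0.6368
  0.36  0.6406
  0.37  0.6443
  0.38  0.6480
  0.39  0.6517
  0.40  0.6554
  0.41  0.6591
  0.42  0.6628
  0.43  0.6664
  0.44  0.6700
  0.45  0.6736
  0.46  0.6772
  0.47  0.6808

-0.3707

σ√T = 0.45·√0.1667 = 0.1837
ln(S/K) + (r + σ²/2)T = ln(240/230) + (0.01 + 0.45²/2)·0.1667 = 0.0426 + 0.0185 = 0.0611
d₁ = 0.0611 / 0.1837 = 0.3326 ⇒ 0.33
N(d₁) = N(0.33) = 0.6293
Δ_put = N(d₁) − 1 = 0.6293 − 1 = -0.3707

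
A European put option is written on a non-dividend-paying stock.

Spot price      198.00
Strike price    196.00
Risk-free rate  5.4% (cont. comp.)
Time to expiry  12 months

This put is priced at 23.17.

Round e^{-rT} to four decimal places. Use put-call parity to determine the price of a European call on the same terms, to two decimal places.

exp(−rT) = exp(−0.054·1) = 0.9474
Put-call parity: C − P = S − K·e^(−rT) = 198 − 196·0.9474 = 198 − 185.6904 = 12.3096
C = P + (C − P) = 23.17 + (12.3096) = 35.4796

35.48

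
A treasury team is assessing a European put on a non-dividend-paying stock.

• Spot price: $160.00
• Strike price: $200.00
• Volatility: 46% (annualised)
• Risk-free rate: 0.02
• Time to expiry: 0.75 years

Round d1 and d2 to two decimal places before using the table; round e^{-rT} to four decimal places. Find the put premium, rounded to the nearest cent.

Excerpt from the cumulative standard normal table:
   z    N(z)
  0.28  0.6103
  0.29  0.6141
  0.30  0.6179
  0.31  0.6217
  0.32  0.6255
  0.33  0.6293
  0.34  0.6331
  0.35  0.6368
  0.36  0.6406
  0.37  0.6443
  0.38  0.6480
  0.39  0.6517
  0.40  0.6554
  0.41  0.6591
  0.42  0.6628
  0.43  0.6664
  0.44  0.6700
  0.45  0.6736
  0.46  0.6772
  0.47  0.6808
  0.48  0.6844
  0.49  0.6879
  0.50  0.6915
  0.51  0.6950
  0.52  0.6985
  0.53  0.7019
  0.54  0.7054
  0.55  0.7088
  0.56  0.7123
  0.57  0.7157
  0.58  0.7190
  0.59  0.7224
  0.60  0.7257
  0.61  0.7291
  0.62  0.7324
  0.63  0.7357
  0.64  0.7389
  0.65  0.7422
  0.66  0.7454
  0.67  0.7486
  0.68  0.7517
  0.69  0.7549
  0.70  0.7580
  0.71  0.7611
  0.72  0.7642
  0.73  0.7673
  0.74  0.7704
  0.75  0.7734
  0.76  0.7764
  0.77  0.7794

$50.48

T = 0.75;  σ√T = 0.3984
d₁ = [ln(160/200) + (0.02 + 0.46²/2)·0.75] / 0.3984 = [-0.2231 + 0.0943] / 0.3984 = -0.3233 which rounds to -0.32
d₂ = d₁ − σ√T = -0.3233 − 0.3984 = -0.7217 which rounds to -0.72
exp(−rT) = exp(−0.02·0.75) = 0.9851
N(−d₂) = N(0.72) = 0.7642;  N(−d₁) = N(0.32) = 0.6255
P = 200·0.9851·0.7642 − 160·0.6255 = 150.5627 − 100.0800 = 50.4827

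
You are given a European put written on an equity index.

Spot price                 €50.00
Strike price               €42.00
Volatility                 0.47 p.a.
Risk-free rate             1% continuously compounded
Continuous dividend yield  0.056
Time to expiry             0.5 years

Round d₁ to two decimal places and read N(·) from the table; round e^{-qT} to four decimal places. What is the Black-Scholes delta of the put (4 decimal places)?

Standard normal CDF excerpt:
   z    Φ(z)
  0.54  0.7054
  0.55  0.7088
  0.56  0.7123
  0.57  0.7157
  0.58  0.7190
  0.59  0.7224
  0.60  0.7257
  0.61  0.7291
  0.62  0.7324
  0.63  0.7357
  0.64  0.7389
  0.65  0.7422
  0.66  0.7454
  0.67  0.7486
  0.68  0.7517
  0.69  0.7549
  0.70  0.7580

σ√T = 0.47 × 0.7071 = 0.3323
d₁ = [ln(50/42) + (0.01 − 0.056 + 0.47²/2)·0.5] / 0.3323 = [0.1744 + 0.0322] / 0.3323 = 0.6216 ≈ 0.62
N(d₁) = N(0.62) = 0.7324
Δ_put = exp(−qT)·(N(d₁) − 1) = 0.9724·(0.7324 − 1) = -0.2602

-0.2602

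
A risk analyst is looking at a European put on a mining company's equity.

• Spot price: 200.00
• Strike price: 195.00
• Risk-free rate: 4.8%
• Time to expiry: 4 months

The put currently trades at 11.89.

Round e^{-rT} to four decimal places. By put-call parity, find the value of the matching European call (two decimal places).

19.99

exp(−rT) = exp(−0.048·0.3333) = 0.9841
Put-call parity: C − P = S − K·e^(−rT) = 200 − 195·0.9841 = 200 − 191.8995 = 8.1005
C = P + (C − P) = 11.89 + (8.1005) = 19.9905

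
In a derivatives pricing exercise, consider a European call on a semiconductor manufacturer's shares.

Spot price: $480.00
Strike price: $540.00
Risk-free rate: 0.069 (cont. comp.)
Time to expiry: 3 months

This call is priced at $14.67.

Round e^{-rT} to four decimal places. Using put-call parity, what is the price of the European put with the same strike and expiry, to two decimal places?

$65.44

exp(−rT) = exp(−0.069·0.25) = 0.9829
Put-call parity: C − P = S − K·e^(−rT) = 480 − 540·0.9829 = 480 − 530.7660 = -50.7660
P = C − (C − P) = 14.67 − (-50.7660) = 65.4360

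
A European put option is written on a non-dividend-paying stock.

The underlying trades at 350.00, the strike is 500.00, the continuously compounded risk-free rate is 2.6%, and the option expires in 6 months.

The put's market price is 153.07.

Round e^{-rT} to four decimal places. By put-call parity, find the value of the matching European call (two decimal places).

9.52

e^(−rT) = e^(−0.026·0.5) = 0.9871
Put-call parity: C − P = S − K·e^(−rT) = 350 − 500·0.9871 = 350 − 493.5500 = -143.5500
C = P + (C − P) = 153.07 + (-143.5500) = 9.5200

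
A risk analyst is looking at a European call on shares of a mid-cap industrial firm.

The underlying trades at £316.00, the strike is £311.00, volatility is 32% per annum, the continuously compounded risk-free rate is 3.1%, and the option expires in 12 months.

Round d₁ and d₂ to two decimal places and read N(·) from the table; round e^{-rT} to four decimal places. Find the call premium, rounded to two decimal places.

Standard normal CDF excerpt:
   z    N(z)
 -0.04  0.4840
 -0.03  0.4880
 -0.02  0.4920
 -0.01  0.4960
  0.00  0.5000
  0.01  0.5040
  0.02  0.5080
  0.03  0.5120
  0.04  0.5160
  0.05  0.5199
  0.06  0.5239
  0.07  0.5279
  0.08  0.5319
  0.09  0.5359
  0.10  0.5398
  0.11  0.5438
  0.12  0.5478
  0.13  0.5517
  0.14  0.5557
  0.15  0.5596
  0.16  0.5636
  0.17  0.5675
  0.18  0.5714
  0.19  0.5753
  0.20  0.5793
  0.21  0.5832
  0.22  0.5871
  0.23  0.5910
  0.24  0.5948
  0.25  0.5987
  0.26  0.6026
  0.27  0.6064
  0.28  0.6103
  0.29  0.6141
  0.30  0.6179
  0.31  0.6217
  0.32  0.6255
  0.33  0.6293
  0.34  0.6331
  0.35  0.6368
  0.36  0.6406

T = 1;  σ√T = 0.3200
d₁ = [ln(316/311) + (0.031 + 0.32²/2)·1] / 0.3200 = [0.0159 + 0.0822] / 0.3200 = 0.3067 ≈ 0.31
d₂ = d₁ − σ√T = 0.3067 − 0.3200 = -0.0133 ≈ -0.01
exp(−rT) = exp(−0.031·1) = 0.9695
C = 316·N(0.31) − 311·0.9695·N(-0.01) = 316·0.6217 − 311·0.9695·0.4960 = 196.4572 − 149.5512 = 46.9060

£46.91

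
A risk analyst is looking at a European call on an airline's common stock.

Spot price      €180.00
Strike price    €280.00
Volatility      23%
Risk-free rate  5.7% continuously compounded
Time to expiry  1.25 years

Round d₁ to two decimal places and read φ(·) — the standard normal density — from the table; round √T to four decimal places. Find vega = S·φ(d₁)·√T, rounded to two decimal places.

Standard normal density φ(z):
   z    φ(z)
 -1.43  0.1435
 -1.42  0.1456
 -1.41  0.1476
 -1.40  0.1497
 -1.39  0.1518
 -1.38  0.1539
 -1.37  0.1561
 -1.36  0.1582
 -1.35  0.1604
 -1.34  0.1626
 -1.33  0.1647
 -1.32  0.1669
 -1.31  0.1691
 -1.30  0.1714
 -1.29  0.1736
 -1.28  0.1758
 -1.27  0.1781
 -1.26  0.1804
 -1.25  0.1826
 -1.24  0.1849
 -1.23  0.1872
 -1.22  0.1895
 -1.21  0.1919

σ√T = 0.23 × 1.1180 = 0.2571
ln(S/K) + (r + σ²/2)T = ln(180/280) + (0.057 + 0.23²/2)·1.25 = -0.4418 + 0.1043 = -0.3375
d₁ = -0.3375 / 0.2571 = -1.3126 ≈ -1.31
√T = √1.25 = 1.1180
φ(d₁) = φ(-1.31) = 0.1691
vega = S·φ(d₁)·√T = 180·0.1691·1.1180 = 34.0297

34.03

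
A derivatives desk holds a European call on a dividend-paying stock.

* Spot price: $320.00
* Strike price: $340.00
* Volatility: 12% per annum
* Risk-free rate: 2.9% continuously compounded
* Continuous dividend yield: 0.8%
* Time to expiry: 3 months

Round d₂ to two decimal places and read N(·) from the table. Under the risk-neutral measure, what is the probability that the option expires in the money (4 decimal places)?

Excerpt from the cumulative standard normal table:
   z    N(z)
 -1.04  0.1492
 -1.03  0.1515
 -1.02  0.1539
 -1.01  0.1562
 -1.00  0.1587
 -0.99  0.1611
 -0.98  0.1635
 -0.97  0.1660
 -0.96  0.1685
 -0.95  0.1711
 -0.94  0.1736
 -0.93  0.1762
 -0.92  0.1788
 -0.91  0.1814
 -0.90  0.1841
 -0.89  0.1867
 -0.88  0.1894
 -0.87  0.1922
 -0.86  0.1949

0.1711

σ√T = 0.12 × 0.5000 = 0.0600
d₁ = [ln(320/340) + (0.029 − 0.008 + ½·0.12²)·0.25] / (σ√T) = (-0.0606 + 0.0071) / 0.0600 = -0.8929 → -0.89
d₂ = -0.8929 − 0.0600 = -0.9529 → -0.95
Pr(exercise) under Q = N(d₂) = 0.1711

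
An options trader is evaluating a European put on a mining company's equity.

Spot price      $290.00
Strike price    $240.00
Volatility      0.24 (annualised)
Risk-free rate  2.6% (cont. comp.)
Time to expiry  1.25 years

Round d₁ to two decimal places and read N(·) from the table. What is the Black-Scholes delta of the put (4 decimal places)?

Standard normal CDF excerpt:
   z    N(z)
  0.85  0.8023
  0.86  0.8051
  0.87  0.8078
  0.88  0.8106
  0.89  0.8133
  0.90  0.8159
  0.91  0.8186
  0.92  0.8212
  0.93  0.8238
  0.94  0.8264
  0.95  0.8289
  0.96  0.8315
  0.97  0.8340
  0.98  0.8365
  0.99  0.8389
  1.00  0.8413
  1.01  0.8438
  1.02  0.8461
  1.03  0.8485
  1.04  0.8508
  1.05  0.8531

-0.1685

σ√T = 0.24·√1.25 = 0.2683
d₁ = [ln(290/240) + (0.026 + 0.24²/2)·1.25] / 0.2683 = [0.1892 + 0.0685] / 0.2683 = 0.9605 → 0.96
N(d₁) = N(0.96) = 0.8315
Δ_put = N(d₁) − 1 = 0.8315 − 1 = -0.1685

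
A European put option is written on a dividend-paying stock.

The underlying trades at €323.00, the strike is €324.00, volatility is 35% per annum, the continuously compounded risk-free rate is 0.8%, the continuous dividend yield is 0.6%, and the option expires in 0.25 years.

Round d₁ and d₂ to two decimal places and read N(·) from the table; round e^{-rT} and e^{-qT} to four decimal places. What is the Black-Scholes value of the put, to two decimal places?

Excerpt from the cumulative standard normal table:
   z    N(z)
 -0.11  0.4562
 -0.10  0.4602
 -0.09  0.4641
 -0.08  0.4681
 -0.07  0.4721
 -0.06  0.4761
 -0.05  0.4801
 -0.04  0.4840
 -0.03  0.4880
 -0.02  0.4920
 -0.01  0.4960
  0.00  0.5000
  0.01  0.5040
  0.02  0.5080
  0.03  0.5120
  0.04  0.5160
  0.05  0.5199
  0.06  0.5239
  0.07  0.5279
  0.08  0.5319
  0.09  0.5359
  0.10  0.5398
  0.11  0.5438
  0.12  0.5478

€22.29

σ√T = 0.35·√0.25 = 0.1750
ln(S/K) + (r − q + σ²/2)T = ln(323/324) + (0.008 − 0.006 + 0.35²/2)·0.25 = -0.0031 + 0.0158 = 0.0127
d₁ = 0.0127 / 0.1750 = 0.0727 ⇒ 0.07
d₂ = d₁ − σ√T = 0.0727 − 0.1750 = -0.1023 ⇒ -0.10
e^(−qT) = e^(−0.006·0.25) = 0.9985;  e^(−rT) = e^(−0.008·0.25) = 0.9980
N(−d₂) = N(0.10) = 0.5398;  N(−d₁) = N(-0.07) = 0.4721
P = 324·0.9980·0.5398 − 323·0.9985·0.4721 = 174.5454 − 152.2596 = 22.2858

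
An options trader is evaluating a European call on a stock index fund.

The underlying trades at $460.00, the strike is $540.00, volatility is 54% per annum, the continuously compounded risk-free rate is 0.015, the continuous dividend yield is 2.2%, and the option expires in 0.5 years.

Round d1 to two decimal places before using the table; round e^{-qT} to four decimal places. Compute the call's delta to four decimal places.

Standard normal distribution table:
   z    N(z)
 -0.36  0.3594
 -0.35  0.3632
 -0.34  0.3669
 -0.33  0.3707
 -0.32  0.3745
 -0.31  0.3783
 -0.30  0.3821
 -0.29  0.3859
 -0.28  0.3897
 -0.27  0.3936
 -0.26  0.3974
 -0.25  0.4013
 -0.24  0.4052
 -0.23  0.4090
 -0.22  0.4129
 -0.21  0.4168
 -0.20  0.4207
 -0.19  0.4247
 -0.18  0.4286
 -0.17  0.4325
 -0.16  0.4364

T = 0.5;  σ√T = 0.3818
d₁ = [ln(460/540) + (0.015 − 0.022 + 0.54²/2)·0.5] / 0.3818 = [-0.1603 + 0.0694] / 0.3818 = -0.2382 which rounds to -0.24
N(d₁) = N(-0.24) = 0.4052
Δ_call = e^(−qT)·N(d₁) = 0.9891·0.4052 = 0.4008

0.4008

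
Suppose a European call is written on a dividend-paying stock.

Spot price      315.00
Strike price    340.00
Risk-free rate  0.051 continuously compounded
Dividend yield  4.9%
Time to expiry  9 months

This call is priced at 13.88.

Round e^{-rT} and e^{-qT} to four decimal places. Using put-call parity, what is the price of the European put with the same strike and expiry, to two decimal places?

exp(−qT) = exp(−0.049·0.75) = 0.9639;  exp(−rT) = exp(−0.051·0.75) = 0.9625
Put-call parity: C − P = S·e^(−qT) − K·e^(−rT) = 315·0.9639 − 340·0.9625 = 303.6285 − 327.2500 = -23.6215
P = C − (C − P) = 13.88 − (-23.6215) = 37.5015

37.50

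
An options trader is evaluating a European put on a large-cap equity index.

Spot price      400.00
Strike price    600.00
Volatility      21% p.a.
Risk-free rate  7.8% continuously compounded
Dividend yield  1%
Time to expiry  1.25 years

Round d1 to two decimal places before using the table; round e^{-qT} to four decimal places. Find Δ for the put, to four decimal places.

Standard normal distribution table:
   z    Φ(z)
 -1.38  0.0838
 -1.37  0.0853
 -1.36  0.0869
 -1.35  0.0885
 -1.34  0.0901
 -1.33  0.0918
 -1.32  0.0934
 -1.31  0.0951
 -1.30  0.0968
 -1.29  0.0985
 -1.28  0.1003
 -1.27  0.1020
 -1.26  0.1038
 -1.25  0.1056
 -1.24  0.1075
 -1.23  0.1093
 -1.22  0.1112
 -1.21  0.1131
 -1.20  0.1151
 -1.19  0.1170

σ√T = 0.21 × 1.1180 = 0.2348
ln(S/K) + (r − q + σ²/2)T = ln(400/600) + (0.078 − 0.01 + 0.21²/2)·1.25 = -0.4055 + 0.1126 = -0.2929
d₁ = -0.2929 / 0.2348 = -1.2475 → -1.25
N(d₁) = N(-1.25) = 0.1056
Δ_put = exp(−qT)·(N(d₁) − 1) = 0.9876·(0.1056 − 1) = -0.8833

-0.8833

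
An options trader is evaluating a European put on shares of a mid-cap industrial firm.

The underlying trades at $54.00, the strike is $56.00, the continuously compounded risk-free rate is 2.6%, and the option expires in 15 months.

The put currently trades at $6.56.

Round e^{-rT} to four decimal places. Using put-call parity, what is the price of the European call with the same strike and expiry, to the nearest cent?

e^(−rT) = e^(−0.026·1.25) = 0.9680
Put-call parity: C − P = S − K·e^(−rT) = 54 − 56·0.9680 = 54 − 54.2080 = -0.2080
C = P + (C − P) = 6.56 + (-0.2080) = 6.3520

$6.35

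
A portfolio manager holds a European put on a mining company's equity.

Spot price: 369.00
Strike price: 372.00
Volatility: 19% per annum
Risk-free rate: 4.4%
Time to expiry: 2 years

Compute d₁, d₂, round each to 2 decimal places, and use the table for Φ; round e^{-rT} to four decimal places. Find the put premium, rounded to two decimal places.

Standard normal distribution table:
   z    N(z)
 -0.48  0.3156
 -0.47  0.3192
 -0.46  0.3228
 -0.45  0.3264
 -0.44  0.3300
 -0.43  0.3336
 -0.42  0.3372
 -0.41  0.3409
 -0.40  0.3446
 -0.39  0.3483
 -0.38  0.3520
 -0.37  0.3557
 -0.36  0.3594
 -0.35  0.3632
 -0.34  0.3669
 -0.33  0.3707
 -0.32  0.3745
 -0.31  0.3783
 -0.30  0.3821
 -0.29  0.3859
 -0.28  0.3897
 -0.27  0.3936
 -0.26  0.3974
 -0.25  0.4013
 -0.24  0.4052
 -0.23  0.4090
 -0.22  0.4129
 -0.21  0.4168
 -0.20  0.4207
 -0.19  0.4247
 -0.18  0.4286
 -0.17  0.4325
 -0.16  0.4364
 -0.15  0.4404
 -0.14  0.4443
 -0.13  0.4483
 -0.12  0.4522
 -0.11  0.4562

25.57

σ√T = 0.19·√2 = 0.2687
d₁ = [ln(369/372) + (0.044 + 0.19²/2)·2] / 0.2687 = [-0.0081 + 0.1241] / 0.2687 = 0.4317 which rounds to 0.43
d₂ = d₁ − σ√T = 0.4317 − 0.2687 = 0.1630 which rounds to 0.16
e^(−rT) = e^(−0.044·2) = 0.9158
N(−d₂) = N(-0.16) = 0.4364;  N(−d₁) = N(-0.43) = 0.3336
P = 372·0.9158·0.4364 − 369·0.3336 = 148.6717 − 123.0984 = 25.5733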